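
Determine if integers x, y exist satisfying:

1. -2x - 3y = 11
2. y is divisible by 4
No

The full constraint system is jointly infeasible over the integers. Each constraint and what it forces:

  - -2x - 3y = 11: is a linear equation tying the variables together
  - y is divisible by 4: restricts y to multiples of 4

Modular obstruction: writing y = 4y', every remaining term of the linear equation is divisible by 2, so the left side is ≡ 0 (mod 2); but the right side 11 ≡ 1 (mod 2). No integers can satisfy it.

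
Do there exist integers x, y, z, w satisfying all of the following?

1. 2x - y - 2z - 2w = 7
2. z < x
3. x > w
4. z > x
No

A contradictory subset is {z < x, z > x}. No integer assignment can satisfy these jointly:

  - z < x: bounds one variable relative to another variable
  - z > x: bounds one variable relative to another variable

Direct contradiction: x > z and z > x cannot both hold.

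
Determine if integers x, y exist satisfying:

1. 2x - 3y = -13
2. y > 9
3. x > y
Yes

Take x = 16, y = 15. Substituting into each constraint:
  (1) 2(16) - 3(15) = -13 ✓
  (2) 15 > 9 ✓
  (3) 16 > 15 ✓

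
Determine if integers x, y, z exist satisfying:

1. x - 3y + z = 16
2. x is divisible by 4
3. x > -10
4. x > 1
Yes

Take x = 4, y = -4, z = 0. Substituting into each constraint:
  (1) 4 - 3(-4) + 0 = 16 ✓
  (2) 4 = 4 × 1, remainder 0 ✓
  (3) 4 > -10 ✓
  (4) 4 > 1 ✓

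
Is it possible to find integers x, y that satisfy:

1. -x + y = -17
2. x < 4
Yes

Take x = 0, y = -17. Substituting into each constraint:
  (1) 0 + (-17) = -17 ✓
  (2) 0 < 4 ✓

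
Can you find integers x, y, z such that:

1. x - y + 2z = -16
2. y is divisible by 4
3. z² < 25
Yes

Take x = -16, y = 0, z = 0. Substituting into each constraint:
  (1) (-16) + 0 + 2(0) = -16 ✓
  (2) 0 = 4 × 0, remainder 0 ✓
  (3) z² = (0)² = 0, and 0 < 25 ✓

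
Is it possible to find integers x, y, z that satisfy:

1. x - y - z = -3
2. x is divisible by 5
Yes

Take x = 0, y = 0, z = 3. Substituting into each constraint:
  (1) 0 + 0 + (-3) = -3 ✓
  (2) 0 = 5 × 0, remainder 0 ✓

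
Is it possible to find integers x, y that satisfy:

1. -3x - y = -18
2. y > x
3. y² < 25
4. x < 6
No

A contradictory subset is {-3x - y = -18, y > x, y² < 25}. No integer assignment can satisfy these jointly:

  - -3x - y = -18: is a linear equation tying the variables together
  - y > x: bounds one variable relative to another variable
  - y² < 25: restricts y to |y| ≤ 4

Propagating the comparison: x < y and y ≤ 4 give x ≤ 3. Range argument: with x ∈ [−∞, 3], y ∈ [-4, 4], the left side of the equation is at least -13, but the right side is -18 < -13. No integer solution exists.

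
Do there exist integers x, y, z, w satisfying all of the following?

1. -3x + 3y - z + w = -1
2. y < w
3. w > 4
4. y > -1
Yes

Take x = 0, y = 0, z = 6, w = 5. Substituting into each constraint:
  (1) -3(0) + 3(0) + (-6) + 5 = -1 ✓
  (2) 0 < 5 ✓
  (3) 5 > 4 ✓
  (4) 0 > -1 ✓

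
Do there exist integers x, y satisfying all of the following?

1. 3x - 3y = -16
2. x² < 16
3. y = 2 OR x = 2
No

Even the single constraint (3x - 3y = -16) is infeasible over the integers.

  - 3x - 3y = -16: every term on the left is divisible by 3, so the LHS ≡ 0 (mod 3), but the RHS -16 is not — no integer solution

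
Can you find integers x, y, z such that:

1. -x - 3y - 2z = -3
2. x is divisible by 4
Yes

Take x = 0, y = 1, z = 0. Substituting into each constraint:
  (1) 0 - 3(1) - 2(0) = -3 ✓
  (2) 0 = 4 × 0, remainder 0 ✓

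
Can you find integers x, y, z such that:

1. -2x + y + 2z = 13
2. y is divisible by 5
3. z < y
Yes

Take x = 15, y = 15, z = 14. Substituting into each constraint:
  (1) -2(15) + 15 + 2(14) = 13 ✓
  (2) 15 = 5 × 3, remainder 0 ✓
  (3) 14 < 15 ✓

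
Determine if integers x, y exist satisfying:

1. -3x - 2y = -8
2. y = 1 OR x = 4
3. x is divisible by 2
Yes

Take x = 2, y = 1. Substituting into each constraint:
  (1) -3(2) - 2(1) = -8 ✓
  (2) y = 1, target 1 ✓ (first branch holds)
  (3) 2 = 2 × 1, remainder 0 ✓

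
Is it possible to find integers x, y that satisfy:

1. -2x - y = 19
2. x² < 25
Yes

Take x = 0, y = -19. Substituting into each constraint:
  (1) -2(0) + 19 = 19 ✓
  (2) x² = (0)² = 0, and 0 < 25 ✓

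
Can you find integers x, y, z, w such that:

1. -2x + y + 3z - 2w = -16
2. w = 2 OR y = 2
Yes

Take x = 0, y = -12, z = 0, w = 2. Substituting into each constraint:
  (1) -2(0) + (-12) + 3(0) - 2(2) = -16 ✓
  (2) w = 2, target 2 ✓ (first branch holds)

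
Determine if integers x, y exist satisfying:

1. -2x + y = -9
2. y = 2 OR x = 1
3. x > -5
Yes

Take x = 1, y = -7. Substituting into each constraint:
  (1) -2(1) + (-7) = -9 ✓
  (2) x = 1, target 1 ✓ (second branch holds)
  (3) 1 > -5 ✓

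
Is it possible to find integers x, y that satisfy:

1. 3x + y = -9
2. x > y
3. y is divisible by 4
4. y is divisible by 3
Yes

Take x = 1, y = -12. Substituting into each constraint:
  (1) 3(1) + (-12) = -9 ✓
  (2) 1 > -12 ✓
  (3) -12 = 4 × -3, remainder 0 ✓
  (4) -12 = 3 × -4, remainder 0 ✓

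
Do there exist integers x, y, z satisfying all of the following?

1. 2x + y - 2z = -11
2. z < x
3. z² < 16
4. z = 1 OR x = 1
Yes

Take x = 1, y = -13, z = 0. Substituting into each constraint:
  (1) 2(1) + (-13) - 2(0) = -11 ✓
  (2) 0 < 1 ✓
  (3) z² = (0)² = 0, and 0 < 16 ✓
  (4) x = 1, target 1 ✓ (second branch holds)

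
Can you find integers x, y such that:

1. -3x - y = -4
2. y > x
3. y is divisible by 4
Yes

Take x = 0, y = 4. Substituting into each constraint:
  (1) -3(0) + (-4) = -4 ✓
  (2) 4 > 0 ✓
  (3) 4 = 4 × 1, remainder 0 ✓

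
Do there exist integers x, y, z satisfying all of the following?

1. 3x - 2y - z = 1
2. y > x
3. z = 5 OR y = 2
Yes

Take x = 8, y = 9, z = 5. Substituting into each constraint:
  (1) 3(8) - 2(9) + (-5) = 1 ✓
  (2) 9 > 8 ✓
  (3) z = 5, target 5 ✓ (first branch holds)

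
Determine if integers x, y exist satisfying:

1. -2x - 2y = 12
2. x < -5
Yes

Take x = -6, y = 0. Substituting into each constraint:
  (1) -2(-6) - 2(0) = 12 ✓
  (2) -6 < -5 ✓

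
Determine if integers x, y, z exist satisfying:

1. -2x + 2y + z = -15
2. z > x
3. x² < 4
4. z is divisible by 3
Yes

Take x = 1, y = -8, z = 3. Substituting into each constraint:
  (1) -2(1) + 2(-8) + 3 = -15 ✓
  (2) 3 > 1 ✓
  (3) x² = (1)² = 1, and 1 < 4 ✓
  (4) 3 = 3 × 1, remainder 0 ✓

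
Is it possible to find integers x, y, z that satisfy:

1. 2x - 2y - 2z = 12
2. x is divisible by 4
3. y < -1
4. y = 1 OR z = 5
Yes

Take x = 0, y = -11, z = 5. Substituting into each constraint:
  (1) 2(0) - 2(-11) - 2(5) = 12 ✓
  (2) 0 = 4 × 0, remainder 0 ✓
  (3) -11 < -1 ✓
  (4) z = 5, target 5 ✓ (second branch holds)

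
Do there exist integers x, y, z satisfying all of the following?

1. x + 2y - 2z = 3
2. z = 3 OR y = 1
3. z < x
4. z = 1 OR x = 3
Yes

Take x = 3, y = 1, z = 1. Substituting into each constraint:
  (1) 3 + 2(1) - 2(1) = 3 ✓
  (2) y = 1, target 1 ✓ (second branch holds)
  (3) 1 < 3 ✓
  (4) z = 1, target 1 ✓ (first branch holds)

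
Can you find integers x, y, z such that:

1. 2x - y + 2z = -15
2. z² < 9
Yes

Take x = 0, y = 15, z = 0. Substituting into each constraint:
  (1) 2(0) + (-15) + 2(0) = -15 ✓
  (2) z² = (0)² = 0, and 0 < 9 ✓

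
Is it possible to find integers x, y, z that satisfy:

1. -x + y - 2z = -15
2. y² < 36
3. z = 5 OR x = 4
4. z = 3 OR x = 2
Yes

Take x = 2, y = -3, z = 5. Substituting into each constraint:
  (1) (-2) + (-3) - 2(5) = -15 ✓
  (2) y² = (-3)² = 9, and 9 < 36 ✓
  (3) z = 5, target 5 ✓ (first branch holds)
  (4) x = 2, target 2 ✓ (second branch holds)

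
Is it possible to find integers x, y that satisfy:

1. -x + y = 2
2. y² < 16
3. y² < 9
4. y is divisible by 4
Yes

Take x = -2, y = 0. Substituting into each constraint:
  (1) 2 + 0 = 2 ✓
  (2) y² = (0)² = 0, and 0 < 16 ✓
  (3) y² = (0)² = 0, and 0 < 9 ✓
  (4) 0 = 4 × 0, remainder 0 ✓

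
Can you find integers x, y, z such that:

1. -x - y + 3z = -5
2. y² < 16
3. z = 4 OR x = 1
Yes

Take x = 1, y = 1, z = -1. Substituting into each constraint:
  (1) (-1) + (-1) + 3(-1) = -5 ✓
  (2) y² = (1)² = 1, and 1 < 16 ✓
  (3) x = 1, target 1 ✓ (second branch holds)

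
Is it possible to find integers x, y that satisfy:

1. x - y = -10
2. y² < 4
Yes

Take x = -10, y = 0. Substituting into each constraint:
  (1) (-10) + 0 = -10 ✓
  (2) y² = (0)² = 0, and 0 < 4 ✓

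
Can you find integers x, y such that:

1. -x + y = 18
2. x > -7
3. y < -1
No

The full constraint system is jointly infeasible over the integers. Each constraint and what it forces:

  - -x + y = 18: is a linear equation tying the variables together
  - x > -7: bounds one variable relative to a constant
  - y < -1: bounds one variable relative to a constant

Range argument: with x ∈ [-6, ∞], y ∈ [−∞, -2], the left side of the equation is at most 4, but the right side is 18 > 4. No integer solution exists.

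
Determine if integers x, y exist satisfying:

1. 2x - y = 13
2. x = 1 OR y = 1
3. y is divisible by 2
No

A contradictory subset is {2x - y = 13, y is divisible by 2}. No integer assignment can satisfy these jointly:

  - 2x - y = 13: is a linear equation tying the variables together
  - y is divisible by 2: restricts y to multiples of 2

Modular obstruction: writing y = 2y', every remaining term of the linear equation is divisible by 2, so the left side is ≡ 0 (mod 2); but the right side 13 ≡ 1 (mod 2). No integers can satisfy it.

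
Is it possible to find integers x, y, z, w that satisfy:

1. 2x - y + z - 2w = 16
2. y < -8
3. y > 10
No

A contradictory subset is {y < -8, y > 10}. No integer assignment can satisfy these jointly:

  - y < -8: bounds one variable relative to a constant
  - y > 10: bounds one variable relative to a constant

Direct contradiction: the bounds on y require y ≥ 11 and y ≤ -9 simultaneously, which is empty.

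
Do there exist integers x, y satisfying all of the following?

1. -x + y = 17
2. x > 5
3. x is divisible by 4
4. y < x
No

A contradictory subset is {-x + y = 17, y < x}. No integer assignment can satisfy these jointly:

  - -x + y = 17: is a linear equation tying the variables together
  - y < x: bounds one variable relative to another variable

From the equation, x − y = -17, i.e. x − y = -17; but x > y requires x − y ≥ 1. Contradiction.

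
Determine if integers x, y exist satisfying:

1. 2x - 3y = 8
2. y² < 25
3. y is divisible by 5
Yes

Take x = 4, y = 0. Substituting into each constraint:
  (1) 2(4) - 3(0) = 8 ✓
  (2) y² = (0)² = 0, and 0 < 25 ✓
  (3) 0 = 5 × 0, remainder 0 ✓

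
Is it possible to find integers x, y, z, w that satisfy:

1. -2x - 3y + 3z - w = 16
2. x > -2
Yes

Take x = 1, y = -6, z = 0, w = 0. Substituting into each constraint:
  (1) -2(1) - 3(-6) + 3(0) + 0 = 16 ✓
  (2) 1 > -2 ✓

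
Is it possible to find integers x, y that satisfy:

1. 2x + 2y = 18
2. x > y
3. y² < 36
Yes

Take x = 5, y = 4. Substituting into each constraint:
  (1) 2(5) + 2(4) = 18 ✓
  (2) 5 > 4 ✓
  (3) y² = (4)² = 16, and 16 < 36 ✓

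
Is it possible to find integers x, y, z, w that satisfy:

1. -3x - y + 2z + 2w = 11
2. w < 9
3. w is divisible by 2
Yes

Take x = 0, y = -11, z = 0, w = 0. Substituting into each constraint:
  (1) -3(0) + 11 + 2(0) + 2(0) = 11 ✓
  (2) 0 < 9 ✓
  (3) 0 = 2 × 0, remainder 0 ✓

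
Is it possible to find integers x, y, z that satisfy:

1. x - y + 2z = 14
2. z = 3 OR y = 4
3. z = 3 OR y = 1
Yes

Take x = 0, y = -8, z = 3. Substituting into each constraint:
  (1) 0 + 8 + 2(3) = 14 ✓
  (2) z = 3, target 3 ✓ (first branch holds)
  (3) z = 3, target 3 ✓ (first branch holds)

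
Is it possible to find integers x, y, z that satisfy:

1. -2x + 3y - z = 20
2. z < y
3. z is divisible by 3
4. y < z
No

A contradictory subset is {z < y, y < z}. No integer assignment can satisfy these jointly:

  - z < y: bounds one variable relative to another variable
  - y < z: bounds one variable relative to another variable

Direct contradiction: y > z and z > y cannot both hold.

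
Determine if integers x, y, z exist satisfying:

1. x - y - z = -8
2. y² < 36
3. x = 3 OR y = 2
Yes

Take x = 4, y = 2, z = 10. Substituting into each constraint:
  (1) 4 + (-2) + (-10) = -8 ✓
  (2) y² = (2)² = 4, and 4 < 36 ✓
  (3) y = 2, target 2 ✓ (second branch holds)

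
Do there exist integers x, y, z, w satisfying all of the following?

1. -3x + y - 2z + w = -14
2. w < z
Yes

Take x = 5, y = 2, z = 0, w = -1. Substituting into each constraint:
  (1) -3(5) + 2 - 2(0) + (-1) = -14 ✓
  (2) -1 < 0 ✓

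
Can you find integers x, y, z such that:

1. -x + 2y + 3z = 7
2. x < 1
Yes

Take x = 0, y = 2, z = 1. Substituting into each constraint:
  (1) 0 + 2(2) + 3(1) = 7 ✓
  (2) 0 < 1 ✓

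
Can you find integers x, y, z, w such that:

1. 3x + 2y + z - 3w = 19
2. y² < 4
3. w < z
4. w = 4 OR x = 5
Yes

Take x = 5, y = -1, z = 21, w = 5. Substituting into each constraint:
  (1) 3(5) + 2(-1) + 21 - 3(5) = 19 ✓
  (2) y² = (-1)² = 1, and 1 < 4 ✓
  (3) 5 < 21 ✓
  (4) x = 5, target 5 ✓ (second branch holds)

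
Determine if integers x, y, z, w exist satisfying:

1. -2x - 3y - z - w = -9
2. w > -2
Yes

Take x = 4, y = 0, z = 1, w = 0. Substituting into each constraint:
  (1) -2(4) - 3(0) + (-1) + 0 = -9 ✓
  (2) 0 > -2 ✓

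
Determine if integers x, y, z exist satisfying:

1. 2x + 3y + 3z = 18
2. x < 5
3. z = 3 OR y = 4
Yes

Take x = 3, y = 1, z = 3. Substituting into each constraint:
  (1) 2(3) + 3(1) + 3(3) = 18 ✓
  (2) 3 < 5 ✓
  (3) z = 3, target 3 ✓ (first branch holds)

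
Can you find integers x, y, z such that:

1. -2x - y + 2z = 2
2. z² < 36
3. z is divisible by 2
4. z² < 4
Yes

Take x = 0, y = -2, z = 0. Substituting into each constraint:
  (1) -2(0) + 2 + 2(0) = 2 ✓
  (2) z² = (0)² = 0, and 0 < 36 ✓
  (3) 0 = 2 × 0, remainder 0 ✓
  (4) z² = (0)² = 0, and 0 < 4 ✓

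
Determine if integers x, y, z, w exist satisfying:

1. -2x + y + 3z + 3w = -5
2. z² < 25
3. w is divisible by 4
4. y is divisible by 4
Yes

Take x = 1, y = 0, z = -1, w = 0. Substituting into each constraint:
  (1) -2(1) + 0 + 3(-1) + 3(0) = -5 ✓
  (2) z² = (-1)² = 1, and 1 < 25 ✓
  (3) 0 = 4 × 0, remainder 0 ✓
  (4) 0 = 4 × 0, remainder 0 ✓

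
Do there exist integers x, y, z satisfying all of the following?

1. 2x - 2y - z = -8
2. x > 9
Yes

Take x = 10, y = 0, z = 28. Substituting into each constraint:
  (1) 2(10) - 2(0) + (-28) = -8 ✓
  (2) 10 > 9 ✓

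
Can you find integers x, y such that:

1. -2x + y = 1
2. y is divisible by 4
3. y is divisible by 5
No

A contradictory subset is {-2x + y = 1, y is divisible by 4}. No integer assignment can satisfy these jointly:

  - -2x + y = 1: is a linear equation tying the variables together
  - y is divisible by 4: restricts y to multiples of 4

Modular obstruction: writing y = 4y', every remaining term of the linear equation is divisible by 2, so the left side is ≡ 0 (mod 2); but the right side 1 ≡ 1 (mod 2). No integers can satisfy it.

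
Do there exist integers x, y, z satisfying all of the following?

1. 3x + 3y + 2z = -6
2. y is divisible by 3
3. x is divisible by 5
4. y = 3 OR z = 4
Yes

Take x = -15, y = 3, z = 15. Substituting into each constraint:
  (1) 3(-15) + 3(3) + 2(15) = -6 ✓
  (2) 3 = 3 × 1, remainder 0 ✓
  (3) -15 = 5 × -3, remainder 0 ✓
  (4) y = 3, target 3 ✓ (first branch holds)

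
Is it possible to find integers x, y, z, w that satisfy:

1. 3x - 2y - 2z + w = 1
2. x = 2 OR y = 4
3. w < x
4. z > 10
Yes

Take x = 2, y = -8, z = 11, w = 1. Substituting into each constraint:
  (1) 3(2) - 2(-8) - 2(11) + 1 = 1 ✓
  (2) x = 2, target 2 ✓ (first branch holds)
  (3) 1 < 2 ✓
  (4) 11 > 10 ✓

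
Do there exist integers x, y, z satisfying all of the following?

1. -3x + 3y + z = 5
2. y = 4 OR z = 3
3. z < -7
Yes

Take x = -1, y = 4, z = -10. Substituting into each constraint:
  (1) -3(-1) + 3(4) + (-10) = 5 ✓
  (2) y = 4, target 4 ✓ (first branch holds)
  (3) -10 < -7 ✓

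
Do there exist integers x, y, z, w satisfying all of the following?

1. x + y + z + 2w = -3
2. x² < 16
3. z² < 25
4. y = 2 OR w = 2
Yes

Take x = 0, y = 2, z = -1, w = -2. Substituting into each constraint:
  (1) 0 + 2 + (-1) + 2(-2) = -3 ✓
  (2) x² = (0)² = 0, and 0 < 16 ✓
  (3) z² = (-1)² = 1, and 1 < 25 ✓
  (4) y = 2, target 2 ✓ (first branch holds)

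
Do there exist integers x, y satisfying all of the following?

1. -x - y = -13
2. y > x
Yes

Take x = 6, y = 7. Substituting into each constraint:
  (1) (-6) + (-7) = -13 ✓
  (2) 7 > 6 ✓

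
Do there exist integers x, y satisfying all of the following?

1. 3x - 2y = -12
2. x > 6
Yes

Take x = 8, y = 18. Substituting into each constraint:
  (1) 3(8) - 2(18) = -12 ✓
  (2) 8 > 6 ✓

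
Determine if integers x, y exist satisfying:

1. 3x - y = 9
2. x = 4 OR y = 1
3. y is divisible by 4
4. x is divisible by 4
No

A contradictory subset is {3x - y = 9, x = 4 OR y = 1, y is divisible by 4}. No integer assignment can satisfy these jointly:

  - 3x - y = 9: is a linear equation tying the variables together
  - x = 4 OR y = 1: forces a choice: either x = 4 or y = 1
  - y is divisible by 4: restricts y to multiples of 4

Split on the disjunction (x = 4 OR y = 1):
  • If x = 4: with x = 4, writing y = 4y', every remaining term of the linear equation is divisible by 4, so the left side is ≡ 0 (mod 4); but the right side -3 ≡ 1 (mod 4). No integers can satisfy it.
  • If y = 1: this contradicts the divisibility constraint — 1 is not a multiple of 4.
Both branches are infeasible, so the system has no integer solution.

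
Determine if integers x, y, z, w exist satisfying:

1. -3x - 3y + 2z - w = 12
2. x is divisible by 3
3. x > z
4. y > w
Yes

Take x = -15, y = 0, z = -17, w = -1. Substituting into each constraint:
  (1) -3(-15) - 3(0) + 2(-17) + 1 = 12 ✓
  (2) -15 = 3 × -5, remainder 0 ✓
  (3) -15 > -17 ✓
  (4) 0 > -1 ✓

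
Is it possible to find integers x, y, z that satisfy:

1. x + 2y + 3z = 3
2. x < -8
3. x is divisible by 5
Yes

Take x = -10, y = 2, z = 3. Substituting into each constraint:
  (1) (-10) + 2(2) + 3(3) = 3 ✓
  (2) -10 < -8 ✓
  (3) -10 = 5 × -2, remainder 0 ✓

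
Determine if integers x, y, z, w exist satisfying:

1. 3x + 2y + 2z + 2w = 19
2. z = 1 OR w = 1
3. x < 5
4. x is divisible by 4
No

A contradictory subset is {3x + 2y + 2z + 2w = 19, x is divisible by 4}. No integer assignment can satisfy these jointly:

  - 3x + 2y + 2z + 2w = 19: is a linear equation tying the variables together
  - x is divisible by 4: restricts x to multiples of 4

Modular obstruction: writing x = 4x', every remaining term of the linear equation is divisible by 2, so the left side is ≡ 0 (mod 2); but the right side 19 ≡ 1 (mod 2). No integers can satisfy it.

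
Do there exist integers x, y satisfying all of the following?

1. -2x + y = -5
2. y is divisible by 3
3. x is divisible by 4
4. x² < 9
No

The full constraint system is jointly infeasible over the integers. Each constraint and what it forces:

  - -2x + y = -5: is a linear equation tying the variables together
  - y is divisible by 3: restricts y to multiples of 3
  - x is divisible by 4: restricts x to multiples of 4
  - x² < 9: restricts x to |x| ≤ 2

The bounds confine x to {0} with 4 | x. For each value, substitute into the equation:
  • x = 0: the equation forces y = -5, but 3 does not divide -5.
Every case fails, so no integer solution exists.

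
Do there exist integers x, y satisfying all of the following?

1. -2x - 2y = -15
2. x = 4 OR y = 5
No

Even the single constraint (-2x - 2y = -15) is infeasible over the integers.

  - -2x - 2y = -15: every term on the left is divisible by 2, so the LHS ≡ 0 (mod 2), but the RHS -15 is not — no integer solution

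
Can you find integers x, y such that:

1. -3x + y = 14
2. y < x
Yes

Take x = -8, y = -10. Substituting into each constraint:
  (1) -3(-8) + (-10) = 14 ✓
  (2) -10 < -8 ✓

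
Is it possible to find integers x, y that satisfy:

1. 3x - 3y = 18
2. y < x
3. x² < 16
Yes

Take x = 0, y = -6. Substituting into each constraint:
  (1) 3(0) - 3(-6) = 18 ✓
  (2) -6 < 0 ✓
  (3) x² = (0)² = 0, and 0 < 16 ✓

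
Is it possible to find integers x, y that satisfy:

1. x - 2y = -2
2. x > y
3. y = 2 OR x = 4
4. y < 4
Yes

Take x = 4, y = 3. Substituting into each constraint:
  (1) 4 - 2(3) = -2 ✓
  (2) 4 > 3 ✓
  (3) x = 4, target 4 ✓ (second branch holds)
  (4) 3 < 4 ✓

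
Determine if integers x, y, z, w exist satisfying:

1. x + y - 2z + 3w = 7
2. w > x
Yes

Take x = -1, y = 8, z = 0, w = 0. Substituting into each constraint:
  (1) (-1) + 8 - 2(0) + 3(0) = 7 ✓
  (2) 0 > -1 ✓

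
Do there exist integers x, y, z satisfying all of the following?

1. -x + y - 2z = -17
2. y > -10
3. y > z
Yes

Take x = 19, y = 0, z = -1. Substituting into each constraint:
  (1) (-19) + 0 - 2(-1) = -17 ✓
  (2) 0 > -10 ✓
  (3) 0 > -1 ✓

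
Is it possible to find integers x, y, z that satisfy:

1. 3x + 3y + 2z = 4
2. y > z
Yes

Take x = 2, y = 0, z = -1. Substituting into each constraint:
  (1) 3(2) + 3(0) + 2(-1) = 4 ✓
  (2) 0 > -1 ✓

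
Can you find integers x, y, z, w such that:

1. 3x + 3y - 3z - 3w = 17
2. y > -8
No

Even the single constraint (3x + 3y - 3z - 3w = 17) is infeasible over the integers.

  - 3x + 3y - 3z - 3w = 17: every term on the left is divisible by 3, so the LHS ≡ 0 (mod 3), but the RHS 17 is not — no integer solution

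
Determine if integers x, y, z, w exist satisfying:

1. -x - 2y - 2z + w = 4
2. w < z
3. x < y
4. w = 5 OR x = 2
Yes

Take x = 2, y = 3, z = -13, w = -14. Substituting into each constraint:
  (1) (-2) - 2(3) - 2(-13) + (-14) = 4 ✓
  (2) -14 < -13 ✓
  (3) 2 < 3 ✓
  (4) x = 2, target 2 ✓ (second branch holds)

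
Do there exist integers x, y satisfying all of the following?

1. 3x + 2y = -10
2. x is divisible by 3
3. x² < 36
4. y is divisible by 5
Yes

Take x = 0, y = -5. Substituting into each constraint:
  (1) 3(0) + 2(-5) = -10 ✓
  (2) 0 = 3 × 0, remainder 0 ✓
  (3) x² = (0)² = 0, and 0 < 36 ✓
  (4) -5 = 5 × -1, remainder 0 ✓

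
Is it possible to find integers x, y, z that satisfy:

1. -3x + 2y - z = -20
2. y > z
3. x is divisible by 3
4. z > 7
Yes

Take x = 12, y = 15, z = 14. Substituting into each constraint:
  (1) -3(12) + 2(15) + (-14) = -20 ✓
  (2) 15 > 14 ✓
  (3) 12 = 3 × 4, remainder 0 ✓
  (4) 14 > 7 ✓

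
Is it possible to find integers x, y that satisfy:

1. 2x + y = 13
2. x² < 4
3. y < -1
No

The full constraint system is jointly infeasible over the integers. Each constraint and what it forces:

  - 2x + y = 13: is a linear equation tying the variables together
  - x² < 4: restricts x to |x| ≤ 1
  - y < -1: bounds one variable relative to a constant

Range argument: with x ∈ [-1, 1], y ∈ [−∞, -2], the left side of the equation is at most 0, but the right side is 13 > 0. No integer solution exists.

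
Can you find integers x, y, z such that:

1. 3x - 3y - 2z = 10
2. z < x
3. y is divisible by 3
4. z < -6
Yes

Take x = 1, y = 3, z = -8. Substituting into each constraint:
  (1) 3(1) - 3(3) - 2(-8) = 10 ✓
  (2) -8 < 1 ✓
  (3) 3 = 3 × 1, remainder 0 ✓
  (4) -8 < -6 ✓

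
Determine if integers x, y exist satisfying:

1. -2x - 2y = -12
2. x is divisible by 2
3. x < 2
Yes

Take x = 0, y = 6. Substituting into each constraint:
  (1) -2(0) - 2(6) = -12 ✓
  (2) 0 = 2 × 0, remainder 0 ✓
  (3) 0 < 2 ✓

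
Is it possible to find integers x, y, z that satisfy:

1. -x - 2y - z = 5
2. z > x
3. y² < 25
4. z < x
No

A contradictory subset is {z > x, z < x}. No integer assignment can satisfy these jointly:

  - z > x: bounds one variable relative to another variable
  - z < x: bounds one variable relative to another variable

Direct contradiction: z > x and x > z cannot both hold.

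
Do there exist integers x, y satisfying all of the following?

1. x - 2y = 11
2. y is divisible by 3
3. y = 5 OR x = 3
No

The full constraint system is jointly infeasible over the integers. Each constraint and what it forces:

  - x - 2y = 11: is a linear equation tying the variables together
  - y is divisible by 3: restricts y to multiples of 3
  - y = 5 OR x = 3: forces a choice: either y = 5 or x = 3

Split on the disjunction (y = 5 OR x = 3):
  • If y = 5: this contradicts the divisibility constraint — 5 is not a multiple of 3.
  • If x = 3: with x = 3, writing y = 3y', every remaining term of the linear equation is divisible by 6, so the left side is ≡ 0 (mod 6); but the right side 8 ≡ 2 (mod 6). No integers can satisfy it.
Both branches are infeasible, so the system has no integer solution.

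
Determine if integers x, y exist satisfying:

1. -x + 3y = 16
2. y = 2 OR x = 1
Yes

Take x = -10, y = 2. Substituting into each constraint:
  (1) 10 + 3(2) = 16 ✓
  (2) y = 2, target 2 ✓ (first branch holds)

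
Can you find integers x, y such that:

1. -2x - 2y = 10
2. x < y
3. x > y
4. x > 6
No

A contradictory subset is {x < y, x > y}. No integer assignment can satisfy these jointly:

  - x < y: bounds one variable relative to another variable
  - x > y: bounds one variable relative to another variable

Direct contradiction: y > x and x > y cannot both hold.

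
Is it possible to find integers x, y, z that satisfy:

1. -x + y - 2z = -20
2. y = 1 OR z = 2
Yes

Take x = 15, y = 1, z = 3. Substituting into each constraint:
  (1) (-15) + 1 - 2(3) = -20 ✓
  (2) y = 1, target 1 ✓ (first branch holds)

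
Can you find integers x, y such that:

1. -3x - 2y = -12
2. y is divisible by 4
Yes

Take x = 4, y = 0. Substituting into each constraint:
  (1) -3(4) - 2(0) = -12 ✓
  (2) 0 = 4 × 0, remainder 0 ✓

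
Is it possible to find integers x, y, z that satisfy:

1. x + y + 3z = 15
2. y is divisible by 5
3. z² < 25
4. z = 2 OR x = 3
Yes

Take x = -1, y = 10, z = 2. Substituting into each constraint:
  (1) (-1) + 10 + 3(2) = 15 ✓
  (2) 10 = 5 × 2, remainder 0 ✓
  (3) z² = (2)² = 4, and 4 < 25 ✓
  (4) z = 2, target 2 ✓ (first branch holds)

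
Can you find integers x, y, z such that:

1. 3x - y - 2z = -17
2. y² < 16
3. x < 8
Yes

Take x = 0, y = 1, z = 8. Substituting into each constraint:
  (1) 3(0) + (-1) - 2(8) = -17 ✓
  (2) y² = (1)² = 1, and 1 < 16 ✓
  (3) 0 < 8 ✓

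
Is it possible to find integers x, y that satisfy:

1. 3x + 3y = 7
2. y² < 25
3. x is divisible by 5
No

Even the single constraint (3x + 3y = 7) is infeasible over the integers.

  - 3x + 3y = 7: every term on the left is divisible by 3, so the LHS ≡ 0 (mod 3), but the RHS 7 is not — no integer solution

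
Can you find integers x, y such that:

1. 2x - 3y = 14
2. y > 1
Yes

Take x = 10, y = 2. Substituting into each constraint:
  (1) 2(10) - 3(2) = 14 ✓
  (2) 2 > 1 ✓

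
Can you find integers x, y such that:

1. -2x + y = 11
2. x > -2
Yes

Take x = 0, y = 11. Substituting into each constraint:
  (1) -2(0) + 11 = 11 ✓
  (2) 0 > -2 ✓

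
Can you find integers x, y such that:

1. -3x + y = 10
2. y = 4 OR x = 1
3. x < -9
No

The full constraint system is jointly infeasible over the integers. Each constraint and what it forces:

  - -3x + y = 10: is a linear equation tying the variables together
  - y = 4 OR x = 1: forces a choice: either y = 4 or x = 1
  - x < -9: bounds one variable relative to a constant

Split on the disjunction (y = 4 OR x = 1):
  • If y = 4: the equation forces x = -2, which contradicts the bound x ≤ -10.
  • If x = 1: this contradicts the bound x ≤ -10.
Both branches are infeasible, so the system has no integer solution.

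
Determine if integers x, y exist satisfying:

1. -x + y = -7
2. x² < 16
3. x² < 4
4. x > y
Yes

Take x = 0, y = -7. Substituting into each constraint:
  (1) 0 + (-7) = -7 ✓
  (2) x² = (0)² = 0, and 0 < 16 ✓
  (3) x² = (0)² = 0, and 0 < 4 ✓
  (4) 0 > -7 ✓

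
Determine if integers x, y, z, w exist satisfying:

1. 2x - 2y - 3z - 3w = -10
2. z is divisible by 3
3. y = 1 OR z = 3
Yes

Take x = 1, y = 0, z = 3, w = 1. Substituting into each constraint:
  (1) 2(1) - 2(0) - 3(3) - 3(1) = -10 ✓
  (2) 3 = 3 × 1, remainder 0 ✓
  (3) z = 3, target 3 ✓ (second branch holds)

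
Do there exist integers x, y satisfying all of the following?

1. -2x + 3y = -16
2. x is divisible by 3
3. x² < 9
No

A contradictory subset is {-2x + 3y = -16, x is divisible by 3}. No integer assignment can satisfy these jointly:

  - -2x + 3y = -16: is a linear equation tying the variables together
  - x is divisible by 3: restricts x to multiples of 3

Modular obstruction: writing x = 3x', every remaining term of the linear equation is divisible by 3, so the left side is ≡ 0 (mod 3); but the right side -16 ≡ 2 (mod 3). No integers can satisfy it.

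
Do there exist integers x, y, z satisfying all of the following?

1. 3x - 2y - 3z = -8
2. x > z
Yes

Take x = 0, y = 7, z = -2. Substituting into each constraint:
  (1) 3(0) - 2(7) - 3(-2) = -8 ✓
  (2) 0 > -2 ✓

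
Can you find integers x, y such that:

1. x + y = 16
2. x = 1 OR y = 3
Yes

Take x = 13, y = 3. Substituting into each constraint:
  (1) 13 + 3 = 16 ✓
  (2) y = 3, target 3 ✓ (second branch holds)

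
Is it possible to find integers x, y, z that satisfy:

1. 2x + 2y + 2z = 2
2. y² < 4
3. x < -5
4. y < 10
Yes

Take x = -7, y = 0, z = 8. Substituting into each constraint:
  (1) 2(-7) + 2(0) + 2(8) = 2 ✓
  (2) y² = (0)² = 0, and 0 < 4 ✓
  (3) -7 < -5 ✓
  (4) 0 < 10 ✓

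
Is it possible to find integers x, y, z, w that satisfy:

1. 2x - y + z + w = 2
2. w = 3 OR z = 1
Yes

Take x = 0, y = 0, z = -1, w = 3. Substituting into each constraint:
  (1) 2(0) + 0 + (-1) + 3 = 2 ✓
  (2) w = 3, target 3 ✓ (first branch holds)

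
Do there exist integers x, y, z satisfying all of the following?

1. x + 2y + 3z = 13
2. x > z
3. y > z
Yes

Take x = 1, y = 6, z = 0. Substituting into each constraint:
  (1) 1 + 2(6) + 3(0) = 13 ✓
  (2) 1 > 0 ✓
  (3) 6 > 0 ✓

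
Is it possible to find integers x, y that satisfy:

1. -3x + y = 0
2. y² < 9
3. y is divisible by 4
Yes

Take x = 0, y = 0. Substituting into each constraint:
  (1) -3(0) + 0 = 0 ✓
  (2) y² = (0)² = 0, and 0 < 9 ✓
  (3) 0 = 4 × 0, remainder 0 ✓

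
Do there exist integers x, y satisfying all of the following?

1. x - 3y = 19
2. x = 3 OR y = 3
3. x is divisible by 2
Yes

Take x = 28, y = 3. Substituting into each constraint:
  (1) 28 - 3(3) = 19 ✓
  (2) y = 3, target 3 ✓ (second branch holds)
  (3) 28 = 2 × 14, remainder 0 ✓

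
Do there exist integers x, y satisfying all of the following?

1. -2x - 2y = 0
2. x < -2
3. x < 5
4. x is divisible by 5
Yes

Take x = -5, y = 5. Substituting into each constraint:
  (1) -2(-5) - 2(5) = 0 ✓
  (2) -5 < -2 ✓
  (3) -5 < 5 ✓
  (4) -5 = 5 × -1, remainder 0 ✓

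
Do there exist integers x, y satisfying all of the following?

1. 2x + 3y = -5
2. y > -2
Yes

Take x = -1, y = -1. Substituting into each constraint:
  (1) 2(-1) + 3(-1) = -5 ✓
  (2) -1 > -2 ✓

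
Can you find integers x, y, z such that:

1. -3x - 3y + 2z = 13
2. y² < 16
Yes

Take x = 0, y = -3, z = 2. Substituting into each constraint:
  (1) -3(0) - 3(-3) + 2(2) = 13 ✓
  (2) y² = (-3)² = 9, and 9 < 16 ✓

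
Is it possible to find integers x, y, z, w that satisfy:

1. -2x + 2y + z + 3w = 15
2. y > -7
Yes

Take x = -7, y = 0, z = 1, w = 0. Substituting into each constraint:
  (1) -2(-7) + 2(0) + 1 + 3(0) = 15 ✓
  (2) 0 > -7 ✓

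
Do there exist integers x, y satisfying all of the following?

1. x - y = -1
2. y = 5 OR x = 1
Yes

Take x = 1, y = 2. Substituting into each constraint:
  (1) 1 + (-2) = -1 ✓
  (2) x = 1, target 1 ✓ (second branch holds)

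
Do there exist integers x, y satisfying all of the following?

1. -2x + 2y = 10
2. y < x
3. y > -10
No

A contradictory subset is {-2x + 2y = 10, y < x}. No integer assignment can satisfy these jointly:

  - -2x + 2y = 10: is a linear equation tying the variables together
  - y < x: bounds one variable relative to another variable

From the equation, x − y = -5, i.e. x − y = -5; but x > y requires x − y ≥ 1. Contradiction.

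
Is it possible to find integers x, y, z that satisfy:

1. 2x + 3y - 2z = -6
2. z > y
Yes

Take x = -2, y = 0, z = 1. Substituting into each constraint:
  (1) 2(-2) + 3(0) - 2(1) = -6 ✓
  (2) 1 > 0 ✓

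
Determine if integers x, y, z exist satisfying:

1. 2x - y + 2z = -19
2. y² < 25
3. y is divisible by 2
No

A contradictory subset is {2x - y + 2z = -19, y is divisible by 2}. No integer assignment can satisfy these jointly:

  - 2x - y + 2z = -19: is a linear equation tying the variables together
  - y is divisible by 2: restricts y to multiples of 2

Modular obstruction: writing y = 2y', every remaining term of the linear equation is divisible by 2, so the left side is ≡ 0 (mod 2); but the right side -19 ≡ 1 (mod 2). No integers can satisfy it.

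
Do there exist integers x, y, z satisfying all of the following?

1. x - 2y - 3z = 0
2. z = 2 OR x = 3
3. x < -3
Yes

Take x = -4, y = -5, z = 2. Substituting into each constraint:
  (1) (-4) - 2(-5) - 3(2) = 0 ✓
  (2) z = 2, target 2 ✓ (first branch holds)
  (3) -4 < -3 ✓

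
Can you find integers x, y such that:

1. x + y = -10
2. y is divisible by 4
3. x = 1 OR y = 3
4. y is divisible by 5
No

The full constraint system is jointly infeasible over the integers. Each constraint and what it forces:

  - x + y = -10: is a linear equation tying the variables together
  - y is divisible by 4: restricts y to multiples of 4
  - x = 1 OR y = 3: forces a choice: either x = 1 or y = 3
  - y is divisible by 5: restricts y to multiples of 5

Split on the disjunction (x = 1 OR y = 3):
  • If x = 1: with x = 1, writing y = 5y', every remaining term of the linear equation is divisible by 5, so the left side is ≡ 0 (mod 5); but the right side -11 ≡ 4 (mod 5). No integers can satisfy it.
  • If y = 3: this contradicts the divisibility constraint — 3 is not a multiple of 5.
Both branches are infeasible, so the system has no integer solution.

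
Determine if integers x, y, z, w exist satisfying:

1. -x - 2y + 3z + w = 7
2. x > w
Yes

Take x = 0, y = -4, z = 0, w = -1. Substituting into each constraint:
  (1) 0 - 2(-4) + 3(0) + (-1) = 7 ✓
  (2) 0 > -1 ✓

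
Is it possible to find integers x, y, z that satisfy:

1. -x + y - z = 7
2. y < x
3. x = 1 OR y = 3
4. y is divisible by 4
Yes

Take x = 1, y = 0, z = -8. Substituting into each constraint:
  (1) (-1) + 0 + 8 = 7 ✓
  (2) 0 < 1 ✓
  (3) x = 1, target 1 ✓ (first branch holds)
  (4) 0 = 4 × 0, remainder 0 ✓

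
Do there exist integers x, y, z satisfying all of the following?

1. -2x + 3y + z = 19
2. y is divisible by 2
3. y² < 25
Yes

Take x = -9, y = 0, z = 1. Substituting into each constraint:
  (1) -2(-9) + 3(0) + 1 = 19 ✓
  (2) 0 = 2 × 0, remainder 0 ✓
  (3) y² = (0)² = 0, and 0 < 25 ✓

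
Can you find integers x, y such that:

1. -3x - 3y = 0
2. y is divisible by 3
Yes

Take x = 0, y = 0. Substituting into each constraint:
  (1) -3(0) - 3(0) = 0 ✓
  (2) 0 = 3 × 0, remainder 0 ✓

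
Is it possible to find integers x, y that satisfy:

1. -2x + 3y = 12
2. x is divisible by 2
Yes

Take x = 0, y = 4. Substituting into each constraint:
  (1) -2(0) + 3(4) = 12 ✓
  (2) 0 = 2 × 0, remainder 0 ✓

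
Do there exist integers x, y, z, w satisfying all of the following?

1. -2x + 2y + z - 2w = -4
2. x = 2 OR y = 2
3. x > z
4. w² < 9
Yes

Take x = 1, y = 2, z = -8, w = -1. Substituting into each constraint:
  (1) -2(1) + 2(2) + (-8) - 2(-1) = -4 ✓
  (2) y = 2, target 2 ✓ (second branch holds)
  (3) 1 > -8 ✓
  (4) w² = (-1)² = 1, and 1 < 9 ✓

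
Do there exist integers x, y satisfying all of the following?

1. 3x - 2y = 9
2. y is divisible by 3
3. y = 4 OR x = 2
No

The full constraint system is jointly infeasible over the integers. Each constraint and what it forces:

  - 3x - 2y = 9: is a linear equation tying the variables together
  - y is divisible by 3: restricts y to multiples of 3
  - y = 4 OR x = 2: forces a choice: either y = 4 or x = 2

Split on the disjunction (y = 4 OR x = 2):
  • If y = 4: this contradicts the divisibility constraint — 4 is not a multiple of 3.
  • If x = 2: with x = 2, writing y = 3y', every remaining term of the linear equation is divisible by 6, so the left side is ≡ 0 (mod 6); but the right side 3 ≡ 3 (mod 6). No integers can satisfy it.
Both branches are infeasible, so the system has no integer solution.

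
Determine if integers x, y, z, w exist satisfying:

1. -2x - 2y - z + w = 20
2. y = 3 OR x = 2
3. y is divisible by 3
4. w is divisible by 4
Yes

Take x = -13, y = 3, z = 0, w = 0. Substituting into each constraint:
  (1) -2(-13) - 2(3) + 0 + 0 = 20 ✓
  (2) y = 3, target 3 ✓ (first branch holds)
  (3) 3 = 3 × 1, remainder 0 ✓
  (4) 0 = 4 × 0, remainder 0 ✓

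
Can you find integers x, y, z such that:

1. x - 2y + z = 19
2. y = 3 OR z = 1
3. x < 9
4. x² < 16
Yes

Take x = 0, y = 3, z = 25. Substituting into each constraint:
  (1) 0 - 2(3) + 25 = 19 ✓
  (2) y = 3, target 3 ✓ (first branch holds)
  (3) 0 < 9 ✓
  (4) x² = (0)² = 0, and 0 < 16 ✓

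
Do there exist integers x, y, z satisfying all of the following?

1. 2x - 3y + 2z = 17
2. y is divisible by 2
No

The full constraint system is jointly infeasible over the integers. Each constraint and what it forces:

  - 2x - 3y + 2z = 17: is a linear equation tying the variables together
  - y is divisible by 2: restricts y to multiples of 2

Modular obstruction: writing y = 2y', every remaining term of the linear equation is divisible by 2, so the left side is ≡ 0 (mod 2); but the right side 17 ≡ 1 (mod 2). No integers can satisfy it.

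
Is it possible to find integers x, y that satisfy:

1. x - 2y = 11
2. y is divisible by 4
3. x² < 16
Yes

Take x = 3, y = -4. Substituting into each constraint:
  (1) 3 - 2(-4) = 11 ✓
  (2) -4 = 4 × -1, remainder 0 ✓
  (3) x² = (3)² = 9, and 9 < 16 ✓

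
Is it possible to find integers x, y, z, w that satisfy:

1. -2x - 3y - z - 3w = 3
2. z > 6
Yes

Take x = -5, y = 0, z = 7, w = 0. Substituting into each constraint:
  (1) -2(-5) - 3(0) + (-7) - 3(0) = 3 ✓
  (2) 7 > 6 ✓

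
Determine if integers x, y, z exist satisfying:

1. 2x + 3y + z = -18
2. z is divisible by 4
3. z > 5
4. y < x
Yes

Take x = 1, y = -12, z = 16. Substituting into each constraint:
  (1) 2(1) + 3(-12) + 16 = -18 ✓
  (2) 16 = 4 × 4, remainder 0 ✓
  (3) 16 > 5 ✓
  (4) -12 < 1 ✓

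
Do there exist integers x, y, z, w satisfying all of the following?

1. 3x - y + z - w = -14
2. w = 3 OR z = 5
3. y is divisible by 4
Yes

Take x = -3, y = 0, z = -2, w = 3. Substituting into each constraint:
  (1) 3(-3) + 0 + (-2) + (-3) = -14 ✓
  (2) w = 3, target 3 ✓ (first branch holds)
  (3) 0 = 4 × 0, remainder 0 ✓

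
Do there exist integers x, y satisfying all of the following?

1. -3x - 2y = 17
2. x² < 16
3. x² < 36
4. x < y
No

A contradictory subset is {-3x - 2y = 17, x² < 16, x < y}. No integer assignment can satisfy these jointly:

  - -3x - 2y = 17: is a linear equation tying the variables together
  - x² < 16: restricts x to |x| ≤ 3
  - x < y: bounds one variable relative to another variable

Propagating the comparison: y > x and x ≥ -3 give y ≥ -2. Range argument: with x ∈ [-3, 3], y ∈ [-2, ∞], the left side of the equation is at most 13, but the right side is 17 > 13. No integer solution exists.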